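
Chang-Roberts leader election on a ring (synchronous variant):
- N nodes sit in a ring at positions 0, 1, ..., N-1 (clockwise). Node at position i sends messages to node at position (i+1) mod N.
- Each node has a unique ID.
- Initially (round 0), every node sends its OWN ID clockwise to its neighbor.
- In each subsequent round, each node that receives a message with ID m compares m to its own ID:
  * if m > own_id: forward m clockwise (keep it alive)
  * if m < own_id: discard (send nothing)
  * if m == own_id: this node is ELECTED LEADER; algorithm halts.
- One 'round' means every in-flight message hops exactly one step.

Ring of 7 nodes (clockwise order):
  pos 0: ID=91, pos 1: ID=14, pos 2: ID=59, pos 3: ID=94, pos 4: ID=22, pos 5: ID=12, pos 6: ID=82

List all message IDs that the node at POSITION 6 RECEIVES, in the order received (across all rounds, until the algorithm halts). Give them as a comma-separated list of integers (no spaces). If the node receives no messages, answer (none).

Answer: 12,22,94

Derivation:
Round 1: pos1(id14) recv 91: fwd; pos2(id59) recv 14: drop; pos3(id94) recv 59: drop; pos4(id22) recv 94: fwd; pos5(id12) recv 22: fwd; pos6(id82) recv 12: drop; pos0(id91) recv 82: drop
Round 2: pos2(id59) recv 91: fwd; pos5(id12) recv 94: fwd; pos6(id82) recv 22: drop
Round 3: pos3(id94) recv 91: drop; pos6(id82) recv 94: fwd
Round 4: pos0(id91) recv 94: fwd
Round 5: pos1(id14) recv 94: fwd
Round 6: pos2(id59) recv 94: fwd
Round 7: pos3(id94) recv 94: ELECTED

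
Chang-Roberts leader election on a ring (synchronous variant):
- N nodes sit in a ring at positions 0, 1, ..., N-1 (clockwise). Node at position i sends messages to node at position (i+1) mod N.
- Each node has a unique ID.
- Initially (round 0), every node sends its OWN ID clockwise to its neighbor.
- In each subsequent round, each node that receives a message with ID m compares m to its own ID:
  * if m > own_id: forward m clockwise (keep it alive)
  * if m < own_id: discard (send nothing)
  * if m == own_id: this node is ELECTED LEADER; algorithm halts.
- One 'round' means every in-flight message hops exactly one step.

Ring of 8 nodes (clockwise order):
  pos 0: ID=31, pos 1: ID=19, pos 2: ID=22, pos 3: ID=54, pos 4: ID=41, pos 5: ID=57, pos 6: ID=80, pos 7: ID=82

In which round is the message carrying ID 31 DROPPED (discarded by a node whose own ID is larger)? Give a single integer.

Answer: 3

Derivation:
Round 1: pos1(id19) recv 31: fwd; pos2(id22) recv 19: drop; pos3(id54) recv 22: drop; pos4(id41) recv 54: fwd; pos5(id57) recv 41: drop; pos6(id80) recv 57: drop; pos7(id82) recv 80: drop; pos0(id31) recv 82: fwd
Round 2: pos2(id22) recv 31: fwd; pos5(id57) recv 54: drop; pos1(id19) recv 82: fwd
Round 3: pos3(id54) recv 31: drop; pos2(id22) recv 82: fwd
Round 4: pos3(id54) recv 82: fwd
Round 5: pos4(id41) recv 82: fwd
Round 6: pos5(id57) recv 82: fwd
Round 7: pos6(id80) recv 82: fwd
Round 8: pos7(id82) recv 82: ELECTED
Message ID 31 originates at pos 0; dropped at pos 3 in round 3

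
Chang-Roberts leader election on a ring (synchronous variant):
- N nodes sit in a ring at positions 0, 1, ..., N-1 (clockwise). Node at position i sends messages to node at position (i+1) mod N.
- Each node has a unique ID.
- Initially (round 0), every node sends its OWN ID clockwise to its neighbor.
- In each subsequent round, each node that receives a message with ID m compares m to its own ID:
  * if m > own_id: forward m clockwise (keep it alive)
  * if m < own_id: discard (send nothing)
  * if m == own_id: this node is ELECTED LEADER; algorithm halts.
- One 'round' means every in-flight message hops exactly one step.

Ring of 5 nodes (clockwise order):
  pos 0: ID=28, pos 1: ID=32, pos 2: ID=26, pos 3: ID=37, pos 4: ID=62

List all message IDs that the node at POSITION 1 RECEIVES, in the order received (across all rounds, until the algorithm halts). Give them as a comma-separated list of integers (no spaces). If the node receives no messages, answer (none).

Answer: 28,62

Derivation:
Round 1: pos1(id32) recv 28: drop; pos2(id26) recv 32: fwd; pos3(id37) recv 26: drop; pos4(id62) recv 37: drop; pos0(id28) recv 62: fwd
Round 2: pos3(id37) recv 32: drop; pos1(id32) recv 62: fwd
Round 3: pos2(id26) recv 62: fwd
Round 4: pos3(id37) recv 62: fwd
Round 5: pos4(id62) recv 62: ELECTED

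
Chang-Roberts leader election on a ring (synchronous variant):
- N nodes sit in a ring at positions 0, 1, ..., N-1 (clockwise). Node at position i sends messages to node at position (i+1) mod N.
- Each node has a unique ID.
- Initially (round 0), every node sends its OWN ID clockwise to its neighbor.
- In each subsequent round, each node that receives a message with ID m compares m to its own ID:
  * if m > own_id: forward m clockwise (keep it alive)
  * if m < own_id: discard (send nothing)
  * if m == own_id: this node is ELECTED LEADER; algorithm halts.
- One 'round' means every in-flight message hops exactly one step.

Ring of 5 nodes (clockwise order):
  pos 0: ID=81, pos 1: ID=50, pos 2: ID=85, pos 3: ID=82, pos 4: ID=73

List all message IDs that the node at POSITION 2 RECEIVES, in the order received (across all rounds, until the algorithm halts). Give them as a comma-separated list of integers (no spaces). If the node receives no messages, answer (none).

Round 1: pos1(id50) recv 81: fwd; pos2(id85) recv 50: drop; pos3(id82) recv 85: fwd; pos4(id73) recv 82: fwd; pos0(id81) recv 73: drop
Round 2: pos2(id85) recv 81: drop; pos4(id73) recv 85: fwd; pos0(id81) recv 82: fwd
Round 3: pos0(id81) recv 85: fwd; pos1(id50) recv 82: fwd
Round 4: pos1(id50) recv 85: fwd; pos2(id85) recv 82: drop
Round 5: pos2(id85) recv 85: ELECTED

Answer: 50,81,82,85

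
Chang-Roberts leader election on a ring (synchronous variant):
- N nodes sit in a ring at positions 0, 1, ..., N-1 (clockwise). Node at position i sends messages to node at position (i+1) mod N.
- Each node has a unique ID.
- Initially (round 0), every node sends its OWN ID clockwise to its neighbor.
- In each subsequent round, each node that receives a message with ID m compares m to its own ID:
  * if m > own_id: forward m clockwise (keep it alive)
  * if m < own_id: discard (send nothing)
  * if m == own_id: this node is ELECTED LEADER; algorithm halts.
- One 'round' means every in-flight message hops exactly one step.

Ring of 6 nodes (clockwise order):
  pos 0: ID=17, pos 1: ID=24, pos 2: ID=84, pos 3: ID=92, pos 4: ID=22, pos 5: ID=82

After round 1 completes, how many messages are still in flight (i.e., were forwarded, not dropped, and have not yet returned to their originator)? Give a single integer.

Round 1: pos1(id24) recv 17: drop; pos2(id84) recv 24: drop; pos3(id92) recv 84: drop; pos4(id22) recv 92: fwd; pos5(id82) recv 22: drop; pos0(id17) recv 82: fwd
After round 1: 2 messages still in flight

Answer: 2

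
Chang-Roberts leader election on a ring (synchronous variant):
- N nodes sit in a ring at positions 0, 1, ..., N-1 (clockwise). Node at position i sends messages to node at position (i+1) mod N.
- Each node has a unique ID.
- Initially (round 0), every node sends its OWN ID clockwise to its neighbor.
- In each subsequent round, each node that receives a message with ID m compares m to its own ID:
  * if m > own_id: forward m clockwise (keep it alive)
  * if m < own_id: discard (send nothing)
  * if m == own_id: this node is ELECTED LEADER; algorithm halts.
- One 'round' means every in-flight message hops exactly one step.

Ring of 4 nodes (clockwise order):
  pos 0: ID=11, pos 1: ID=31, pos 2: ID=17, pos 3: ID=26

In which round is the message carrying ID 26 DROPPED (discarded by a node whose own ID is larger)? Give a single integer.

Answer: 2

Derivation:
Round 1: pos1(id31) recv 11: drop; pos2(id17) recv 31: fwd; pos3(id26) recv 17: drop; pos0(id11) recv 26: fwd
Round 2: pos3(id26) recv 31: fwd; pos1(id31) recv 26: drop
Round 3: pos0(id11) recv 31: fwd
Round 4: pos1(id31) recv 31: ELECTED
Message ID 26 originates at pos 3; dropped at pos 1 in round 2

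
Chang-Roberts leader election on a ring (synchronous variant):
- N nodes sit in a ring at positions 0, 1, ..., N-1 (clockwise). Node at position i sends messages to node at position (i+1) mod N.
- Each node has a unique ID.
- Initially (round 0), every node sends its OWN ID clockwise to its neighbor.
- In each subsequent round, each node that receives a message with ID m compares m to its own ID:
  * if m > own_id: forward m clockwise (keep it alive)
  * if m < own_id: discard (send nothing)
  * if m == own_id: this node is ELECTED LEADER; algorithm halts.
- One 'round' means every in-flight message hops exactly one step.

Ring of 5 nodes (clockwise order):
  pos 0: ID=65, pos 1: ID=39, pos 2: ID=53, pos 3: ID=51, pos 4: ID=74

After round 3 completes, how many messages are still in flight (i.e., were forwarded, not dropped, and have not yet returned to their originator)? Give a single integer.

Round 1: pos1(id39) recv 65: fwd; pos2(id53) recv 39: drop; pos3(id51) recv 53: fwd; pos4(id74) recv 51: drop; pos0(id65) recv 74: fwd
Round 2: pos2(id53) recv 65: fwd; pos4(id74) recv 53: drop; pos1(id39) recv 74: fwd
Round 3: pos3(id51) recv 65: fwd; pos2(id53) recv 74: fwd
After round 3: 2 messages still in flight

Answer: 2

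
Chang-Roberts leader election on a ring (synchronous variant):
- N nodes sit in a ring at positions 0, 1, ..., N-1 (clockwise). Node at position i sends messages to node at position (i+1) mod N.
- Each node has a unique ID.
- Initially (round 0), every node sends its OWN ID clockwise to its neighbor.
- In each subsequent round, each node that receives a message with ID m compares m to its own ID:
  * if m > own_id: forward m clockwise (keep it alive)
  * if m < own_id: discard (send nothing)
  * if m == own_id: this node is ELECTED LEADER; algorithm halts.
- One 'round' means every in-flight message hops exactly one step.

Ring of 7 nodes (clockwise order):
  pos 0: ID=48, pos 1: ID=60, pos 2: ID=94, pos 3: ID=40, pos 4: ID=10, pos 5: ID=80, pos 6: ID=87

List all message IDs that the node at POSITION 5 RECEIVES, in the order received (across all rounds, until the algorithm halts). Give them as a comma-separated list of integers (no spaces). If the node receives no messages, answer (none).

Round 1: pos1(id60) recv 48: drop; pos2(id94) recv 60: drop; pos3(id40) recv 94: fwd; pos4(id10) recv 40: fwd; pos5(id80) recv 10: drop; pos6(id87) recv 80: drop; pos0(id48) recv 87: fwd
Round 2: pos4(id10) recv 94: fwd; pos5(id80) recv 40: drop; pos1(id60) recv 87: fwd
Round 3: pos5(id80) recv 94: fwd; pos2(id94) recv 87: drop
Round 4: pos6(id87) recv 94: fwd
Round 5: pos0(id48) recv 94: fwd
Round 6: pos1(id60) recv 94: fwd
Round 7: pos2(id94) recv 94: ELECTED

Answer: 10,40,94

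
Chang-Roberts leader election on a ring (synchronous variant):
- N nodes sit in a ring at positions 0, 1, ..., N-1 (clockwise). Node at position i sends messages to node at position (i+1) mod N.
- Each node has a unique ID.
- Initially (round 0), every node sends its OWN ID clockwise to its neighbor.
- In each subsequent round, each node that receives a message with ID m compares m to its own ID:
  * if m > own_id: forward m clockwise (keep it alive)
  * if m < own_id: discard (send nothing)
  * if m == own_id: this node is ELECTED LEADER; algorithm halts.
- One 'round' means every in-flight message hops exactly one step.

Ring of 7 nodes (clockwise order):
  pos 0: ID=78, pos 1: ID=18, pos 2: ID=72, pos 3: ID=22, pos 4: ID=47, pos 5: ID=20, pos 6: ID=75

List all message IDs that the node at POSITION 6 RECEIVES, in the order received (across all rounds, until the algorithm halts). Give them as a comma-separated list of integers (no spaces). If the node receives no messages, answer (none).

Round 1: pos1(id18) recv 78: fwd; pos2(id72) recv 18: drop; pos3(id22) recv 72: fwd; pos4(id47) recv 22: drop; pos5(id20) recv 47: fwd; pos6(id75) recv 20: drop; pos0(id78) recv 75: drop
Round 2: pos2(id72) recv 78: fwd; pos4(id47) recv 72: fwd; pos6(id75) recv 47: drop
Round 3: pos3(id22) recv 78: fwd; pos5(id20) recv 72: fwd
Round 4: pos4(id47) recv 78: fwd; pos6(id75) recv 72: drop
Round 5: pos5(id20) recv 78: fwd
Round 6: pos6(id75) recv 78: fwd
Round 7: pos0(id78) recv 78: ELECTED

Answer: 20,47,72,78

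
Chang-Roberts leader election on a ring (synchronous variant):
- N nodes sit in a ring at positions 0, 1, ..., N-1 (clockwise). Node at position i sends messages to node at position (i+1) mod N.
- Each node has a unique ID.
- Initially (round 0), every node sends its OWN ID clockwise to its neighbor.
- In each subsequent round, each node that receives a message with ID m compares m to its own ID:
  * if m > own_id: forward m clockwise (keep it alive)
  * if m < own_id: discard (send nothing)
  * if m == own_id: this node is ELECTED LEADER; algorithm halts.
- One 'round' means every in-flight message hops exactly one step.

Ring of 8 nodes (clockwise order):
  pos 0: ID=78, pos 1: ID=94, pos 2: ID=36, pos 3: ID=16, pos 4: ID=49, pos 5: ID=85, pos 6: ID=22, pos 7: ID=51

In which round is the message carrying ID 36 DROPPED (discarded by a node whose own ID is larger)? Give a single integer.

Round 1: pos1(id94) recv 78: drop; pos2(id36) recv 94: fwd; pos3(id16) recv 36: fwd; pos4(id49) recv 16: drop; pos5(id85) recv 49: drop; pos6(id22) recv 85: fwd; pos7(id51) recv 22: drop; pos0(id78) recv 51: drop
Round 2: pos3(id16) recv 94: fwd; pos4(id49) recv 36: drop; pos7(id51) recv 85: fwd
Round 3: pos4(id49) recv 94: fwd; pos0(id78) recv 85: fwd
Round 4: pos5(id85) recv 94: fwd; pos1(id94) recv 85: drop
Round 5: pos6(id22) recv 94: fwd
Round 6: pos7(id51) recv 94: fwd
Round 7: pos0(id78) recv 94: fwd
Round 8: pos1(id94) recv 94: ELECTED
Message ID 36 originates at pos 2; dropped at pos 4 in round 2

Answer: 2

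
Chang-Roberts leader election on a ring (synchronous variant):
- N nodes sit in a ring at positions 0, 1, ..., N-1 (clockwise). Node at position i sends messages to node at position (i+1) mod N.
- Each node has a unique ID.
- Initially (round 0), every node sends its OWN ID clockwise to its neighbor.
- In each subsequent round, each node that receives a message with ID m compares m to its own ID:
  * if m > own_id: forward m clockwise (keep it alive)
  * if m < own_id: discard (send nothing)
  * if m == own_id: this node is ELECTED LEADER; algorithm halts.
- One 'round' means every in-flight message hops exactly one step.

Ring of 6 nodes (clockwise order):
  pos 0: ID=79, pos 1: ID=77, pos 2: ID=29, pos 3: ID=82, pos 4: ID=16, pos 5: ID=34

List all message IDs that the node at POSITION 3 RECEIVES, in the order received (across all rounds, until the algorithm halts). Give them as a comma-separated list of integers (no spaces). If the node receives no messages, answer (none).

Answer: 29,77,79,82

Derivation:
Round 1: pos1(id77) recv 79: fwd; pos2(id29) recv 77: fwd; pos3(id82) recv 29: drop; pos4(id16) recv 82: fwd; pos5(id34) recv 16: drop; pos0(id79) recv 34: drop
Round 2: pos2(id29) recv 79: fwd; pos3(id82) recv 77: drop; pos5(id34) recv 82: fwd
Round 3: pos3(id82) recv 79: drop; pos0(id79) recv 82: fwd
Round 4: pos1(id77) recv 82: fwd
Round 5: pos2(id29) recv 82: fwd
Round 6: pos3(id82) recv 82: ELECTED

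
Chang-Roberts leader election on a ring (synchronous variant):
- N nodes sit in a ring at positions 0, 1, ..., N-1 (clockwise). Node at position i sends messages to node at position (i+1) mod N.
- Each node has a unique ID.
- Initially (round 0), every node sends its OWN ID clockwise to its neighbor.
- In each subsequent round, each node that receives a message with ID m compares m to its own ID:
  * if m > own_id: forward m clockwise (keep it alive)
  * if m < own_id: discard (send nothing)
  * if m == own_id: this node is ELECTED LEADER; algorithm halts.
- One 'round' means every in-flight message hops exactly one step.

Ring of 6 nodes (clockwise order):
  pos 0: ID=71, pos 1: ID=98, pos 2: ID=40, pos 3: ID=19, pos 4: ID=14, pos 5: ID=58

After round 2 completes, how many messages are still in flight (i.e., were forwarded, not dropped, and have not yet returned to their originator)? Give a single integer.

Round 1: pos1(id98) recv 71: drop; pos2(id40) recv 98: fwd; pos3(id19) recv 40: fwd; pos4(id14) recv 19: fwd; pos5(id58) recv 14: drop; pos0(id71) recv 58: drop
Round 2: pos3(id19) recv 98: fwd; pos4(id14) recv 40: fwd; pos5(id58) recv 19: drop
After round 2: 2 messages still in flight

Answer: 2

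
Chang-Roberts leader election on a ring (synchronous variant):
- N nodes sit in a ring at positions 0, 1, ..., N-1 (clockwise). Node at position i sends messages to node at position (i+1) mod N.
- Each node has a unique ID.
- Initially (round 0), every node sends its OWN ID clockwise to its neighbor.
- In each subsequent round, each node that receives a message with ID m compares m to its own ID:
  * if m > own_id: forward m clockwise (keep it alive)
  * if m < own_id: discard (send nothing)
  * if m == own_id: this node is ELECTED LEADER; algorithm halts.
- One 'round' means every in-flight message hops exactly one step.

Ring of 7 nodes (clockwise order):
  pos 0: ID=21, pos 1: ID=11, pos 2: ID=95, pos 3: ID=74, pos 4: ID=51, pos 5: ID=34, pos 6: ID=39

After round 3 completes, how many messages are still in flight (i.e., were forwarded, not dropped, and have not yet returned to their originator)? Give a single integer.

Answer: 3

Derivation:
Round 1: pos1(id11) recv 21: fwd; pos2(id95) recv 11: drop; pos3(id74) recv 95: fwd; pos4(id51) recv 74: fwd; pos5(id34) recv 51: fwd; pos6(id39) recv 34: drop; pos0(id21) recv 39: fwd
Round 2: pos2(id95) recv 21: drop; pos4(id51) recv 95: fwd; pos5(id34) recv 74: fwd; pos6(id39) recv 51: fwd; pos1(id11) recv 39: fwd
Round 3: pos5(id34) recv 95: fwd; pos6(id39) recv 74: fwd; pos0(id21) recv 51: fwd; pos2(id95) recv 39: drop
After round 3: 3 messages still in flight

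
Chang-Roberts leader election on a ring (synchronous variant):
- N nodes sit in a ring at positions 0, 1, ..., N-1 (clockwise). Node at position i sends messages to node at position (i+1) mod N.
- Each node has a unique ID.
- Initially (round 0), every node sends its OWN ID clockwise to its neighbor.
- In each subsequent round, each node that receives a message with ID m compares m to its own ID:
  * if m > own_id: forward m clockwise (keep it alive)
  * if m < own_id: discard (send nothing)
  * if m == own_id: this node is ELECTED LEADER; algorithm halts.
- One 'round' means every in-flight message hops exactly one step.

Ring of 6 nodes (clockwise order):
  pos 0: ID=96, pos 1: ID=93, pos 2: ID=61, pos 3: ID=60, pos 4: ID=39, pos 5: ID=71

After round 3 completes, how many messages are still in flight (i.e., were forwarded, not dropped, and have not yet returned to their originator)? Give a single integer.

Answer: 2

Derivation:
Round 1: pos1(id93) recv 96: fwd; pos2(id61) recv 93: fwd; pos3(id60) recv 61: fwd; pos4(id39) recv 60: fwd; pos5(id71) recv 39: drop; pos0(id96) recv 71: drop
Round 2: pos2(id61) recv 96: fwd; pos3(id60) recv 93: fwd; pos4(id39) recv 61: fwd; pos5(id71) recv 60: drop
Round 3: pos3(id60) recv 96: fwd; pos4(id39) recv 93: fwd; pos5(id71) recv 61: drop
After round 3: 2 messages still in flight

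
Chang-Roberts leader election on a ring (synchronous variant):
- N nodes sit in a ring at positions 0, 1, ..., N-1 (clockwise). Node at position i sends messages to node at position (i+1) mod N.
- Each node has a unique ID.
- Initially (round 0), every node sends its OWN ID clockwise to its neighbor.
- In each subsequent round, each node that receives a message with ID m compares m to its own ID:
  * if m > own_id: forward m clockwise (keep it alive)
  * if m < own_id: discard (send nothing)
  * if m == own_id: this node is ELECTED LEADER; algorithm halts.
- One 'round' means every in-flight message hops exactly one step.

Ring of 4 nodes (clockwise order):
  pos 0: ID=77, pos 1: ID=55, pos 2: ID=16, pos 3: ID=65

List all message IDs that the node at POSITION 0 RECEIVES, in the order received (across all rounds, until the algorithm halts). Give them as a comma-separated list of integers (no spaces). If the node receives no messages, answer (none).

Answer: 65,77

Derivation:
Round 1: pos1(id55) recv 77: fwd; pos2(id16) recv 55: fwd; pos3(id65) recv 16: drop; pos0(id77) recv 65: drop
Round 2: pos2(id16) recv 77: fwd; pos3(id65) recv 55: drop
Round 3: pos3(id65) recv 77: fwd
Round 4: pos0(id77) recv 77: ELECTED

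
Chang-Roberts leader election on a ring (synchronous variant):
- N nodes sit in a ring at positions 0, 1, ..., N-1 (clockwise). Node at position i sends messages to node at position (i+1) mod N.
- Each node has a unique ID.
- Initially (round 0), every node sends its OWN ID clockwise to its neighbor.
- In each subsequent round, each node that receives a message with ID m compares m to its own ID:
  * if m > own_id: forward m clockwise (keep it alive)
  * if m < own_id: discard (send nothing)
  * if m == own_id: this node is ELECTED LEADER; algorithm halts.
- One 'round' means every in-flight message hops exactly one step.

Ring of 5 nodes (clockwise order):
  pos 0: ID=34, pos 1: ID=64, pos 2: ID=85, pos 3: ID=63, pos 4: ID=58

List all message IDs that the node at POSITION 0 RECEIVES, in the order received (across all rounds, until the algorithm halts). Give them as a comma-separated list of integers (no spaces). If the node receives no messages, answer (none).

Answer: 58,63,85

Derivation:
Round 1: pos1(id64) recv 34: drop; pos2(id85) recv 64: drop; pos3(id63) recv 85: fwd; pos4(id58) recv 63: fwd; pos0(id34) recv 58: fwd
Round 2: pos4(id58) recv 85: fwd; pos0(id34) recv 63: fwd; pos1(id64) recv 58: drop
Round 3: pos0(id34) recv 85: fwd; pos1(id64) recv 63: drop
Round 4: pos1(id64) recv 85: fwd
Round 5: pos2(id85) recv 85: ELECTED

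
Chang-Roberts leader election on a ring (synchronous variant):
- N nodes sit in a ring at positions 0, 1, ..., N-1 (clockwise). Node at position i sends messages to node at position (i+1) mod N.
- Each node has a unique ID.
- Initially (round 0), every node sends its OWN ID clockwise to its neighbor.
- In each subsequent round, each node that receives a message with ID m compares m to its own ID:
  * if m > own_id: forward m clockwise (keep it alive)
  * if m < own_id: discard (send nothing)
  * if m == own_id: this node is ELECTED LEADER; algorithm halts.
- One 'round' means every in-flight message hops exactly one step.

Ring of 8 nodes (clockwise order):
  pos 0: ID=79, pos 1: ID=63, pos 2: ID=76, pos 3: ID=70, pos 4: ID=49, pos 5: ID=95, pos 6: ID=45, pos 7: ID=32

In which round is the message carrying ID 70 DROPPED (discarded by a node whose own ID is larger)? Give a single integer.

Round 1: pos1(id63) recv 79: fwd; pos2(id76) recv 63: drop; pos3(id70) recv 76: fwd; pos4(id49) recv 70: fwd; pos5(id95) recv 49: drop; pos6(id45) recv 95: fwd; pos7(id32) recv 45: fwd; pos0(id79) recv 32: drop
Round 2: pos2(id76) recv 79: fwd; pos4(id49) recv 76: fwd; pos5(id95) recv 70: drop; pos7(id32) recv 95: fwd; pos0(id79) recv 45: drop
Round 3: pos3(id70) recv 79: fwd; pos5(id95) recv 76: drop; pos0(id79) recv 95: fwd
Round 4: pos4(id49) recv 79: fwd; pos1(id63) recv 95: fwd
Round 5: pos5(id95) recv 79: drop; pos2(id76) recv 95: fwd
Round 6: pos3(id70) recv 95: fwd
Round 7: pos4(id49) recv 95: fwd
Round 8: pos5(id95) recv 95: ELECTED
Message ID 70 originates at pos 3; dropped at pos 5 in round 2

Answer: 2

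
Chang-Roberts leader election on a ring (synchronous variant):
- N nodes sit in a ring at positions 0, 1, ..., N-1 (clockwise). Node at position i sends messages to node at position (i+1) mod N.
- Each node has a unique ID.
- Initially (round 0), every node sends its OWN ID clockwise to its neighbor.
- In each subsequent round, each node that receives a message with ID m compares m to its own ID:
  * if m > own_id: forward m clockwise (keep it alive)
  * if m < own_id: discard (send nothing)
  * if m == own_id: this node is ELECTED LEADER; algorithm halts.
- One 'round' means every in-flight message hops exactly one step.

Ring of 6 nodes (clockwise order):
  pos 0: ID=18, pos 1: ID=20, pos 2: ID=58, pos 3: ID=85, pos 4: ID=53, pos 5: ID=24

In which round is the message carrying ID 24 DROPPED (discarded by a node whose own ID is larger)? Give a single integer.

Round 1: pos1(id20) recv 18: drop; pos2(id58) recv 20: drop; pos3(id85) recv 58: drop; pos4(id53) recv 85: fwd; pos5(id24) recv 53: fwd; pos0(id18) recv 24: fwd
Round 2: pos5(id24) recv 85: fwd; pos0(id18) recv 53: fwd; pos1(id20) recv 24: fwd
Round 3: pos0(id18) recv 85: fwd; pos1(id20) recv 53: fwd; pos2(id58) recv 24: drop
Round 4: pos1(id20) recv 85: fwd; pos2(id58) recv 53: drop
Round 5: pos2(id58) recv 85: fwd
Round 6: pos3(id85) recv 85: ELECTED
Message ID 24 originates at pos 5; dropped at pos 2 in round 3

Answer: 3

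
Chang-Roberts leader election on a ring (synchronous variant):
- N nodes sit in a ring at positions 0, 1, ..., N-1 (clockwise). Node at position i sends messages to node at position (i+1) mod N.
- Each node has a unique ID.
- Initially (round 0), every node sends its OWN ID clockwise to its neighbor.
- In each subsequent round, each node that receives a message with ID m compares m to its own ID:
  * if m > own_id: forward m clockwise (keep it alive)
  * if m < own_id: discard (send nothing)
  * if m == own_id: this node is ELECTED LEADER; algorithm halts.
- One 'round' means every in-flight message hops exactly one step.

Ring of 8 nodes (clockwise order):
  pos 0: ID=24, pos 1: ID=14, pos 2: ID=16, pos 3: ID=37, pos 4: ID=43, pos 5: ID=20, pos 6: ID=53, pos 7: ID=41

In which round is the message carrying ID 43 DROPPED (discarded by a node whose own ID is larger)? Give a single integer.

Answer: 2

Derivation:
Round 1: pos1(id14) recv 24: fwd; pos2(id16) recv 14: drop; pos3(id37) recv 16: drop; pos4(id43) recv 37: drop; pos5(id20) recv 43: fwd; pos6(id53) recv 20: drop; pos7(id41) recv 53: fwd; pos0(id24) recv 41: fwd
Round 2: pos2(id16) recv 24: fwd; pos6(id53) recv 43: drop; pos0(id24) recv 53: fwd; pos1(id14) recv 41: fwd
Round 3: pos3(id37) recv 24: drop; pos1(id14) recv 53: fwd; pos2(id16) recv 41: fwd
Round 4: pos2(id16) recv 53: fwd; pos3(id37) recv 41: fwd
Round 5: pos3(id37) recv 53: fwd; pos4(id43) recv 41: drop
Round 6: pos4(id43) recv 53: fwd
Round 7: pos5(id20) recv 53: fwd
Round 8: pos6(id53) recv 53: ELECTED
Message ID 43 originates at pos 4; dropped at pos 6 in round 2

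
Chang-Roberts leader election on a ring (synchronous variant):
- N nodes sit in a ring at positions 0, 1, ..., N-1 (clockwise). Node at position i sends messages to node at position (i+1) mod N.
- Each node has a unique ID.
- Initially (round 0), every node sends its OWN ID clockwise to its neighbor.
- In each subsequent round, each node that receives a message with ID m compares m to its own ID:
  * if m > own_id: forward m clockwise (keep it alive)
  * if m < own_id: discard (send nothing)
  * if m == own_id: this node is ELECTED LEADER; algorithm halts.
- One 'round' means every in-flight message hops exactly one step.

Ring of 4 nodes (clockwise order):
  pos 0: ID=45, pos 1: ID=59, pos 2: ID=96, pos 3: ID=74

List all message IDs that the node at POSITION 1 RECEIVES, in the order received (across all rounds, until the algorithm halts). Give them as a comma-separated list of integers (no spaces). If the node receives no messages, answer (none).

Answer: 45,74,96

Derivation:
Round 1: pos1(id59) recv 45: drop; pos2(id96) recv 59: drop; pos3(id74) recv 96: fwd; pos0(id45) recv 74: fwd
Round 2: pos0(id45) recv 96: fwd; pos1(id59) recv 74: fwd
Round 3: pos1(id59) recv 96: fwd; pos2(id96) recv 74: drop
Round 4: pos2(id96) recv 96: ELECTED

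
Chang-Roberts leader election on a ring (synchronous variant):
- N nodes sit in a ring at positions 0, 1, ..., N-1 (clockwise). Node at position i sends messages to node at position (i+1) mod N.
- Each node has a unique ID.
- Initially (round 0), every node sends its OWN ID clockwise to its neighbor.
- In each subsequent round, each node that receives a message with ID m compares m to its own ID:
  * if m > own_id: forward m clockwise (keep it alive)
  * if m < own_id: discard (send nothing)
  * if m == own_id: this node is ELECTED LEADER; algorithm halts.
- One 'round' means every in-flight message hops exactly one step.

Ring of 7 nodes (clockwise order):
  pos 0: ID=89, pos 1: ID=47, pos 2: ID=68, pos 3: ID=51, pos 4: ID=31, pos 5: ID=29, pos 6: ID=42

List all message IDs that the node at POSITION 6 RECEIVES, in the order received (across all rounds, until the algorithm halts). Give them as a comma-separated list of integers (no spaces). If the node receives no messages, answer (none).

Round 1: pos1(id47) recv 89: fwd; pos2(id68) recv 47: drop; pos3(id51) recv 68: fwd; pos4(id31) recv 51: fwd; pos5(id29) recv 31: fwd; pos6(id42) recv 29: drop; pos0(id89) recv 42: drop
Round 2: pos2(id68) recv 89: fwd; pos4(id31) recv 68: fwd; pos5(id29) recv 51: fwd; pos6(id42) recv 31: drop
Round 3: pos3(id51) recv 89: fwd; pos5(id29) recv 68: fwd; pos6(id42) recv 51: fwd
Round 4: pos4(id31) recv 89: fwd; pos6(id42) recv 68: fwd; pos0(id89) recv 51: drop
Round 5: pos5(id29) recv 89: fwd; pos0(id89) recv 68: drop
Round 6: pos6(id42) recv 89: fwd
Round 7: pos0(id89) recv 89: ELECTED

Answer: 29,31,51,68,89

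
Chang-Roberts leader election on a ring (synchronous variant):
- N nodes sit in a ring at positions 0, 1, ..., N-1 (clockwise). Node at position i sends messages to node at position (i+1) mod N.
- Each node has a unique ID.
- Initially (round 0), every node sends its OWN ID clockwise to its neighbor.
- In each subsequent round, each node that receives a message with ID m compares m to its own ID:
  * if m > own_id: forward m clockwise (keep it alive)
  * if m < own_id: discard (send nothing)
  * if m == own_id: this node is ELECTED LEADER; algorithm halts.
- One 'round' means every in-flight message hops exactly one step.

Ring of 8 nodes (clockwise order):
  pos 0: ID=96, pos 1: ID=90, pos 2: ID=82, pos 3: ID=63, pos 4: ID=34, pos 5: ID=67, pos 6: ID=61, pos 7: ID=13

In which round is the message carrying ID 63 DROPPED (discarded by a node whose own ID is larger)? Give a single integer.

Answer: 2

Derivation:
Round 1: pos1(id90) recv 96: fwd; pos2(id82) recv 90: fwd; pos3(id63) recv 82: fwd; pos4(id34) recv 63: fwd; pos5(id67) recv 34: drop; pos6(id61) recv 67: fwd; pos7(id13) recv 61: fwd; pos0(id96) recv 13: drop
Round 2: pos2(id82) recv 96: fwd; pos3(id63) recv 90: fwd; pos4(id34) recv 82: fwd; pos5(id67) recv 63: drop; pos7(id13) recv 67: fwd; pos0(id96) recv 61: drop
Round 3: pos3(id63) recv 96: fwd; pos4(id34) recv 90: fwd; pos5(id67) recv 82: fwd; pos0(id96) recv 67: drop
Round 4: pos4(id34) recv 96: fwd; pos5(id67) recv 90: fwd; pos6(id61) recv 82: fwd
Round 5: pos5(id67) recv 96: fwd; pos6(id61) recv 90: fwd; pos7(id13) recv 82: fwd
Round 6: pos6(id61) recv 96: fwd; pos7(id13) recv 90: fwd; pos0(id96) recv 82: drop
Round 7: pos7(id13) recv 96: fwd; pos0(id96) recv 90: drop
Round 8: pos0(id96) recv 96: ELECTED
Message ID 63 originates at pos 3; dropped at pos 5 in round 2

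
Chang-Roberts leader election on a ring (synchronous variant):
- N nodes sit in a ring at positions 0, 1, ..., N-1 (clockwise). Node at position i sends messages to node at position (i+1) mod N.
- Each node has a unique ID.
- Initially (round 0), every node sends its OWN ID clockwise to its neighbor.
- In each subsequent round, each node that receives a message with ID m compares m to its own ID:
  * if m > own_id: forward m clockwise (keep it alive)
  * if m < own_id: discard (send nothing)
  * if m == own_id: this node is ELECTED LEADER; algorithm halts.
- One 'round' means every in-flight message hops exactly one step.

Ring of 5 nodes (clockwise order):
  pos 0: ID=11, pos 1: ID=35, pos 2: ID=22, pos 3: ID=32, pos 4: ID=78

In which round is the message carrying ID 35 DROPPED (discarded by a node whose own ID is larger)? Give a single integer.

Round 1: pos1(id35) recv 11: drop; pos2(id22) recv 35: fwd; pos3(id32) recv 22: drop; pos4(id78) recv 32: drop; pos0(id11) recv 78: fwd
Round 2: pos3(id32) recv 35: fwd; pos1(id35) recv 78: fwd
Round 3: pos4(id78) recv 35: drop; pos2(id22) recv 78: fwd
Round 4: pos3(id32) recv 78: fwd
Round 5: pos4(id78) recv 78: ELECTED
Message ID 35 originates at pos 1; dropped at pos 4 in round 3

Answer: 3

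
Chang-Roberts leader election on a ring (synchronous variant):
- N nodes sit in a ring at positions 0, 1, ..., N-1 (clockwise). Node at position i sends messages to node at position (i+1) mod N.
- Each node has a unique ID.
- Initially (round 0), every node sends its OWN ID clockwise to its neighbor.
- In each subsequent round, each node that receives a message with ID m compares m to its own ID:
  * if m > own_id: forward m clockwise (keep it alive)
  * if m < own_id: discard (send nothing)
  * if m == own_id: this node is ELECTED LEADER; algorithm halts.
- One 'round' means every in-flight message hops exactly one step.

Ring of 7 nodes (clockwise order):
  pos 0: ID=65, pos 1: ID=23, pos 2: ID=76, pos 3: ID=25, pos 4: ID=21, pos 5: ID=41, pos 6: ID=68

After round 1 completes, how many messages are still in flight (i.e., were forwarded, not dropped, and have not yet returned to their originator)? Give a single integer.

Answer: 4

Derivation:
Round 1: pos1(id23) recv 65: fwd; pos2(id76) recv 23: drop; pos3(id25) recv 76: fwd; pos4(id21) recv 25: fwd; pos5(id41) recv 21: drop; pos6(id68) recv 41: drop; pos0(id65) recv 68: fwd
After round 1: 4 messages still in flight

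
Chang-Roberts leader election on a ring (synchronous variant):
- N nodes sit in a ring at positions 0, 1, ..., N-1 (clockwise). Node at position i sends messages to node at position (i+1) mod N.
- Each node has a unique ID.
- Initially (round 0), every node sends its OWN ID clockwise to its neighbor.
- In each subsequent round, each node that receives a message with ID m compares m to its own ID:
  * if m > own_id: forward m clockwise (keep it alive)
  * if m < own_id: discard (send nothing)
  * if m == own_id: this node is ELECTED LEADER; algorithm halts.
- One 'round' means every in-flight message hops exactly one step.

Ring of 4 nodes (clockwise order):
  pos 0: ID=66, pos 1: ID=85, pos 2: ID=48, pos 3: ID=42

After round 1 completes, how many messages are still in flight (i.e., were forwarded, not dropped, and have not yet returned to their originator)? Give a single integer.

Answer: 2

Derivation:
Round 1: pos1(id85) recv 66: drop; pos2(id48) recv 85: fwd; pos3(id42) recv 48: fwd; pos0(id66) recv 42: drop
After round 1: 2 messages still in flight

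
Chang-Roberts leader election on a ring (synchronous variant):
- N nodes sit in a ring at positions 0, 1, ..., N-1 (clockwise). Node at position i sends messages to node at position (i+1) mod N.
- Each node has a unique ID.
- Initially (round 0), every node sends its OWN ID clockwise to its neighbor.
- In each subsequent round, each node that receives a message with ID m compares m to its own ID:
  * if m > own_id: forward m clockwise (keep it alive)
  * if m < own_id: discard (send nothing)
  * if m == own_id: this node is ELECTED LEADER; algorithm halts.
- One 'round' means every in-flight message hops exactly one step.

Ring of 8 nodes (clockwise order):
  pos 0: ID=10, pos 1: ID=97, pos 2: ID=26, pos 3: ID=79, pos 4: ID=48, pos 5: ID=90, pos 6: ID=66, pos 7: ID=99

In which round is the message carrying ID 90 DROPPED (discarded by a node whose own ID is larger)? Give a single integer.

Round 1: pos1(id97) recv 10: drop; pos2(id26) recv 97: fwd; pos3(id79) recv 26: drop; pos4(id48) recv 79: fwd; pos5(id90) recv 48: drop; pos6(id66) recv 90: fwd; pos7(id99) recv 66: drop; pos0(id10) recv 99: fwd
Round 2: pos3(id79) recv 97: fwd; pos5(id90) recv 79: drop; pos7(id99) recv 90: drop; pos1(id97) recv 99: fwd
Round 3: pos4(id48) recv 97: fwd; pos2(id26) recv 99: fwd
Round 4: pos5(id90) recv 97: fwd; pos3(id79) recv 99: fwd
Round 5: pos6(id66) recv 97: fwd; pos4(id48) recv 99: fwd
Round 6: pos7(id99) recv 97: drop; pos5(id90) recv 99: fwd
Round 7: pos6(id66) recv 99: fwd
Round 8: pos7(id99) recv 99: ELECTED
Message ID 90 originates at pos 5; dropped at pos 7 in round 2

Answer: 2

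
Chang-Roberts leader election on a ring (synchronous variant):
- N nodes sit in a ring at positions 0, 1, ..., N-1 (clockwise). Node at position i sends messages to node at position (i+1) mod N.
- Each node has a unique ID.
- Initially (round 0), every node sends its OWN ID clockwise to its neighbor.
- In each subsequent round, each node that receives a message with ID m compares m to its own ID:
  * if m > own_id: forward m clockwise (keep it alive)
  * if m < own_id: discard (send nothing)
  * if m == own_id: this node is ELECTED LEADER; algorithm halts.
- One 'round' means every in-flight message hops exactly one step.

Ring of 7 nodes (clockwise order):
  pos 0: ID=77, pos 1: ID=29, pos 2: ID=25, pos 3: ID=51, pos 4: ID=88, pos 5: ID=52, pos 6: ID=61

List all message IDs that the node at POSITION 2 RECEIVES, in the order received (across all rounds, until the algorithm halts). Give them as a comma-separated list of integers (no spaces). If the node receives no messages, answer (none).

Answer: 29,77,88

Derivation:
Round 1: pos1(id29) recv 77: fwd; pos2(id25) recv 29: fwd; pos3(id51) recv 25: drop; pos4(id88) recv 51: drop; pos5(id52) recv 88: fwd; pos6(id61) recv 52: drop; pos0(id77) recv 61: drop
Round 2: pos2(id25) recv 77: fwd; pos3(id51) recv 29: drop; pos6(id61) recv 88: fwd
Round 3: pos3(id51) recv 77: fwd; pos0(id77) recv 88: fwd
Round 4: pos4(id88) recv 77: drop; pos1(id29) recv 88: fwd
Round 5: pos2(id25) recv 88: fwd
Round 6: pos3(id51) recv 88: fwd
Round 7: pos4(id88) recv 88: ELECTED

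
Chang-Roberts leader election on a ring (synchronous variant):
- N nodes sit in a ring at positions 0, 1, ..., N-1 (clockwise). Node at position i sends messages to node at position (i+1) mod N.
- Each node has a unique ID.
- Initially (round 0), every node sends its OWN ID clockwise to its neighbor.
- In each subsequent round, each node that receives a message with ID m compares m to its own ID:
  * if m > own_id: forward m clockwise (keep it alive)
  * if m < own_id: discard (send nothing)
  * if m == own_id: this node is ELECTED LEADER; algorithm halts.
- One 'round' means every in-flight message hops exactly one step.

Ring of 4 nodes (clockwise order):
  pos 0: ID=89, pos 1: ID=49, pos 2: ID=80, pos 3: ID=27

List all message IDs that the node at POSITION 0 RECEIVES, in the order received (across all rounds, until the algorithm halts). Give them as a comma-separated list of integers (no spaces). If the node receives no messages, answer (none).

Answer: 27,80,89

Derivation:
Round 1: pos1(id49) recv 89: fwd; pos2(id80) recv 49: drop; pos3(id27) recv 80: fwd; pos0(id89) recv 27: drop
Round 2: pos2(id80) recv 89: fwd; pos0(id89) recv 80: drop
Round 3: pos3(id27) recv 89: fwd
Round 4: pos0(id89) recv 89: ELECTED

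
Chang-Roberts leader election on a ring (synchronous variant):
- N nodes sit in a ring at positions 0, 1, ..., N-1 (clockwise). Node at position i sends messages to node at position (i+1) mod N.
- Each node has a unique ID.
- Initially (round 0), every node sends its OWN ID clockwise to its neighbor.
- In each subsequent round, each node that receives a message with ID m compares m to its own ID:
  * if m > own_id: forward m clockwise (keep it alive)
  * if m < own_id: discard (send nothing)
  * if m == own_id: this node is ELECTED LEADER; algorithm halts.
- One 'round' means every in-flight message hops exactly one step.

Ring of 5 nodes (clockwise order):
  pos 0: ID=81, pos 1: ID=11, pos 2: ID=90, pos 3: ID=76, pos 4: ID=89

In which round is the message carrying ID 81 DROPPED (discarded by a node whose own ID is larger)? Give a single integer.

Answer: 2

Derivation:
Round 1: pos1(id11) recv 81: fwd; pos2(id90) recv 11: drop; pos3(id76) recv 90: fwd; pos4(id89) recv 76: drop; pos0(id81) recv 89: fwd
Round 2: pos2(id90) recv 81: drop; pos4(id89) recv 90: fwd; pos1(id11) recv 89: fwd
Round 3: pos0(id81) recv 90: fwd; pos2(id90) recv 89: drop
Round 4: pos1(id11) recv 90: fwd
Round 5: pos2(id90) recv 90: ELECTED
Message ID 81 originates at pos 0; dropped at pos 2 in round 2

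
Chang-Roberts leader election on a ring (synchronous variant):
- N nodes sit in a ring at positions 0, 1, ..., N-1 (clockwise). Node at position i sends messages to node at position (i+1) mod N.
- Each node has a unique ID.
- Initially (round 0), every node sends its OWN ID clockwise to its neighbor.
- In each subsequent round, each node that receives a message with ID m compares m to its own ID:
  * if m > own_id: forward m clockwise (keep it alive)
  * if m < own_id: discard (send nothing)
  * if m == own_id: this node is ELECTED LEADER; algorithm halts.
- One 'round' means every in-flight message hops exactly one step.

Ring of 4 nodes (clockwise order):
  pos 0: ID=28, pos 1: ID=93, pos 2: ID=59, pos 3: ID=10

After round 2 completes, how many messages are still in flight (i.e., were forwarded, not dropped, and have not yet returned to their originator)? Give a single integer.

Answer: 2

Derivation:
Round 1: pos1(id93) recv 28: drop; pos2(id59) recv 93: fwd; pos3(id10) recv 59: fwd; pos0(id28) recv 10: drop
Round 2: pos3(id10) recv 93: fwd; pos0(id28) recv 59: fwd
After round 2: 2 messages still in flight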